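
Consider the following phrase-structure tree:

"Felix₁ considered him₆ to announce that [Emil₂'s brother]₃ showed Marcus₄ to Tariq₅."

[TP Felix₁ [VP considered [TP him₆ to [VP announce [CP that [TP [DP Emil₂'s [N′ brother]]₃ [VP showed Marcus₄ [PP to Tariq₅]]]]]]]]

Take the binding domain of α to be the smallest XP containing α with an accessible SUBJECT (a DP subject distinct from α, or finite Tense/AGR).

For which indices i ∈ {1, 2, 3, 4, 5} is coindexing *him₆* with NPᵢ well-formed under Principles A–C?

*him* is a pronoun, so Principle B applies: it must be free in its binding domain.
Binding domain of *him₆*: the matrix TP, whose subject is Felix₁.
*Felix₁* c-commands the pronoun within its binding domain → coindexation would violate Principle B.
*Emil₂*: the pronoun c-commands this R-expression → coindexation would violate Principle C on *Emil₂*.
*[Emil₂'s brother]₃*: the pronoun c-commands this R-expression → coindexation would violate Principle C on *[Emil₂'s brother]₃*.
*Marcus₄*: the pronoun c-commands this R-expression → coindexation would violate Principle C on *Marcus₄*.
*Tariq₅*: the pronoun c-commands this R-expression → coindexation would violate Principle C on *Tariq₅*.

none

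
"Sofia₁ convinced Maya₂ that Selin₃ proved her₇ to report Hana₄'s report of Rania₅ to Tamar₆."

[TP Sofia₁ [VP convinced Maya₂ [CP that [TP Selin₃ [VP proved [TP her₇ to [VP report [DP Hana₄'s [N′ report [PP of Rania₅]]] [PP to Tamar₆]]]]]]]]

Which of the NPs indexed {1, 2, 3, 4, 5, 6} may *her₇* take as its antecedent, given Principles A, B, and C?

{1, 2}

*her* is a pronoun, so Principle B applies: it must be free in its binding domain.
Binding domain of *her₇*: the embedded TP, whose subject is Selin₃.
*Sofia₁* c-commands the pronoun but from outside its binding domain, and is not c-commanded by it → coindexation permitted.
*Maya₂* c-commands the pronoun but from outside its binding domain, and is not c-commanded by it → coindexation permitted.
*Selin₃* c-commands the pronoun within its binding domain → coindexation would violate Principle B.
*Hana₄*: the pronoun c-commands this R-expression → coindexation would violate Principle C on *Hana₄*.
*Rania₅*: the pronoun c-commands this R-expression → coindexation would violate Principle C on *Rania₅*.
*Tamar₆*: the pronoun c-commands this R-expression → coindexation would violate Principle C on *Tamar₆*.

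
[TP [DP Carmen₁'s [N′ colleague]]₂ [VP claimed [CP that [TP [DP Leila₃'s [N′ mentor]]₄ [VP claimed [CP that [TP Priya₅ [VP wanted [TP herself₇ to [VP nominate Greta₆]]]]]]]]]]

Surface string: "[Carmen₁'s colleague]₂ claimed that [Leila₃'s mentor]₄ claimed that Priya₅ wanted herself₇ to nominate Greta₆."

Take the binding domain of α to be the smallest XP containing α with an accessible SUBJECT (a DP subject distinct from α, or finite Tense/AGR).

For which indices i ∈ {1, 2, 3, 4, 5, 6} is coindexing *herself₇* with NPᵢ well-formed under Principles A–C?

{5}

*herself* is an anaphor, so Principle A applies: it must be bound in its binding domain.
Binding domain of *herself₇*: the embedded TP, whose subject is Priya₅.
*Carmen₁* does not c-command the anaphor → cannot bind it.
*[Carmen₁'s colleague]₂* c-commands the anaphor but is outside its binding domain → cannot satisfy Principle A.
*Leila₃* does not c-command the anaphor → cannot bind it.
*[Leila₃'s mentor]₄* c-commands the anaphor but is outside its binding domain → cannot satisfy Principle A.
*Priya₅* c-commands the anaphor within its binding domain → licit binder.
*Greta₆* does not c-command the anaphor → cannot bind it.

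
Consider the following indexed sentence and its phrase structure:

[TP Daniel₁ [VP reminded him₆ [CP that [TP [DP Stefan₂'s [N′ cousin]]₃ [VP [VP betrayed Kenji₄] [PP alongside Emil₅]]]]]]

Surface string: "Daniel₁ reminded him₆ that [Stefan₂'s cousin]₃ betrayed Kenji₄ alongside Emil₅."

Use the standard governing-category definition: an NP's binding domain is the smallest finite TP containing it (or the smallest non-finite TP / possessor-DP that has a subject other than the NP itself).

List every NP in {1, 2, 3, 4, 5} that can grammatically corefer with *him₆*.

*him* is a pronoun, so Principle B applies: it must be free in its binding domain.
Binding domain of *him₆*: the matrix TP, whose subject is Daniel₁.
*Daniel₁* c-commands the pronoun within its binding domain → coindexation would violate Principle B.
*Stefan₂*: the pronoun c-commands this R-expression → coindexation would violate Principle C on *Stefan₂*.
*[Stefan₂'s cousin]₃*: the pronoun c-commands this R-expression → coindexation would violate Principle C on *[Stefan₂'s cousin]₃*.
*Kenji₄*: the pronoun c-commands this R-expression → coindexation would violate Principle C on *Kenji₄*.
*Emil₅*: the pronoun c-commands this R-expression → coindexation would violate Principle C on *Emil₅*.

none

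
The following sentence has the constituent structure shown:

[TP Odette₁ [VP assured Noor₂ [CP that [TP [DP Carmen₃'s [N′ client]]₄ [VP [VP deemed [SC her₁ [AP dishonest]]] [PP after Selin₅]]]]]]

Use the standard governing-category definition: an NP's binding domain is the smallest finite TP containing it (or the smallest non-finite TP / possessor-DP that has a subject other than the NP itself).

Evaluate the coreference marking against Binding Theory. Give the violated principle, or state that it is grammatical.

grammatical

The two coindexed NPs are *Odette₁* and *her₁*.
*her₁* is a pronoun; its binding domain is the embedded TP, whose subject is [Carmen₃'s client]₄. Within that domain it is c-commanded only by *[Carmen₃'s client]₄*, which carries a different index — the pronoun is free locally, so Principle B holds.
*Odette₁* is an R-expression; *her₁* does not c-command it, and no other NP shares its index, so Principle C is satisfied.
All principles are respected.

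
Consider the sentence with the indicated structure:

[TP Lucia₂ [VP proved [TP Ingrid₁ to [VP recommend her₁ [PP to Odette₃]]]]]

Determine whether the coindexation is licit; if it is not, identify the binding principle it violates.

The two coindexed NPs are *Ingrid₁* and *her₁*.
*her₁* is a pronoun. Its binding domain is the embedded TP, whose subject is Ingrid₁.
*Ingrid₁* c-commands it within that domain and carries the same index.
The pronoun is locally bound → Principle B violation.

Principle B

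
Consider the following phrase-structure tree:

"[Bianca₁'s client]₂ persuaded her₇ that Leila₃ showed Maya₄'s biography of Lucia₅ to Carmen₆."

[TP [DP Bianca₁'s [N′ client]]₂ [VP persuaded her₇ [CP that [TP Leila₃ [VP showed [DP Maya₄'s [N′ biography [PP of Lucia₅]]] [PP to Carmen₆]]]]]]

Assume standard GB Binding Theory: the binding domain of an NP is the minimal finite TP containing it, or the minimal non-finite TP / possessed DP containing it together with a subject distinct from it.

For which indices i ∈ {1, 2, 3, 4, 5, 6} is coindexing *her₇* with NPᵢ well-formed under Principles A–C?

*her* is a pronoun, so Principle B applies: it must be free in its binding domain.
Binding domain of *her₇*: the matrix TP, whose subject is [Bianca₁'s client]₂.
*Bianca₁* and the pronoun do not c-command one another → neither Principle B nor Principle C is at stake; coindexation permitted.
*[Bianca₁'s client]₂* c-commands the pronoun within its binding domain → coindexation would violate Principle B.
*Leila₃*: the pronoun c-commands this R-expression → coindexation would violate Principle C on *Leila₃*.
*Maya₄*: the pronoun c-commands this R-expression → coindexation would violate Principle C on *Maya₄*.
*Lucia₅*: the pronoun c-commands this R-expression → coindexation would violate Principle C on *Lucia₅*.
*Carmen₆*: the pronoun c-commands this R-expression → coindexation would violate Principle C on *Carmen₆*.

{1}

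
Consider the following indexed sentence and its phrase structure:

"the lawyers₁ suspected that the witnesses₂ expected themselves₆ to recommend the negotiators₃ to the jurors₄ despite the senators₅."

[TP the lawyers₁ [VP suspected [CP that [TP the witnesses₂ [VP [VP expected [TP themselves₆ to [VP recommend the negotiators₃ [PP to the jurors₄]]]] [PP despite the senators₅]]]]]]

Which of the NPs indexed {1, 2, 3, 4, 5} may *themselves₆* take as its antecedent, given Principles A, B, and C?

{2}

*themselves* is an anaphor, so Principle A applies: it must be bound in its binding domain.
Binding domain of *themselves₆*: the embedded TP, whose subject is the witnesses₂.
*the lawyers₁* c-commands the anaphor but is outside its binding domain → cannot satisfy Principle A.
*the witnesses₂* c-commands the anaphor within its binding domain → licit binder.
*the negotiators₃* does not c-command the anaphor → cannot bind it.
*the jurors₄* does not c-command the anaphor → cannot bind it.
*the senators₅* does not c-command the anaphor → cannot bind it.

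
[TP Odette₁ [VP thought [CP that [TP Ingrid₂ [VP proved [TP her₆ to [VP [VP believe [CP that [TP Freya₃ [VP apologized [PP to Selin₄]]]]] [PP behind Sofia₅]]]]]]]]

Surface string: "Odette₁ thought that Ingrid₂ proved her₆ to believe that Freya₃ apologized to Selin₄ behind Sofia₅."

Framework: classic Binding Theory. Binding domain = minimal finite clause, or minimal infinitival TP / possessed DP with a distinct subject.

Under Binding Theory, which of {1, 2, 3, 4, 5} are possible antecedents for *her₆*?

*her* is a pronoun, so Principle B applies: it must be free in its binding domain.
Binding domain of *her₆*: the embedded TP, whose subject is Ingrid₂.
*Odette₁* c-commands the pronoun but from outside its binding domain, and is not c-commanded by it → coindexation permitted.
*Ingrid₂* c-commands the pronoun within its binding domain → coindexation would violate Principle B.
*Freya₃*: the pronoun c-commands this R-expression → coindexation would violate Principle C on *Freya₃*.
*Selin₄*: the pronoun c-commands this R-expression → coindexation would violate Principle C on *Selin₄*.
*Sofia₅*: the pronoun c-commands this R-expression → coindexation would violate Principle C on *Sofia₅*.

{1}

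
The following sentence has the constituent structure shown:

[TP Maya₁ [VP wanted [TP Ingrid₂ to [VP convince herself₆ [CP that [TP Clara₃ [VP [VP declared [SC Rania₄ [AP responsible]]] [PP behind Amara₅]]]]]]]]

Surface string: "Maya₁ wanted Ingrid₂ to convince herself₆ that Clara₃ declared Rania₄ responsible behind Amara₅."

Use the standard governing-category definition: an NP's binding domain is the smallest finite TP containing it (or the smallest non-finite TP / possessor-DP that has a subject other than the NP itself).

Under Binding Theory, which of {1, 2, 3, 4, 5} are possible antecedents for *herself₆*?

*herself* is an anaphor, so Principle A applies: it must be bound in its binding domain.
Binding domain of *herself₆*: the embedded TP, whose subject is Ingrid₂.
*Maya₁* c-commands the anaphor but is outside its binding domain → cannot satisfy Principle A.
*Ingrid₂* c-commands the anaphor within its binding domain → licit binder.
*Clara₃* does not c-command the anaphor → cannot bind it.
*Rania₄* does not c-command the anaphor → cannot bind it.
*Amara₅* does not c-command the anaphor → cannot bind it.

{2}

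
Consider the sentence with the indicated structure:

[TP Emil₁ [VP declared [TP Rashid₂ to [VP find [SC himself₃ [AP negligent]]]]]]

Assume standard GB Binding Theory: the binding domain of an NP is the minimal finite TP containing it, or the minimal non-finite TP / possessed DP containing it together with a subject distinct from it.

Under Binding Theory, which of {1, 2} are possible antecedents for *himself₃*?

*himself* is an anaphor, so Principle A applies: it must be bound in its binding domain.
Binding domain of *himself₃*: the embedded TP, whose subject is Rashid₂.
*Emil₁* c-commands the anaphor but is outside its binding domain → cannot satisfy Principle A.
*Rashid₂* c-commands the anaphor within its binding domain → licit binder.

{2}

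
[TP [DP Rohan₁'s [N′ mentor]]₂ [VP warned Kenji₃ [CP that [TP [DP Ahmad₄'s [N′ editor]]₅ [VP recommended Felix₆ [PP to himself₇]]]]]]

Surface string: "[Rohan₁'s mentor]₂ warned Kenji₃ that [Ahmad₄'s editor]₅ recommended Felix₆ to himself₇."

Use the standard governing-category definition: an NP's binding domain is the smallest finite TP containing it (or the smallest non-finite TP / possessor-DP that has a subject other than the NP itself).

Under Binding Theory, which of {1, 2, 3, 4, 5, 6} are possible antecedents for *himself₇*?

*himself* is an anaphor, so Principle A applies: it must be bound in its binding domain.
Binding domain of *himself₇*: the embedded TP, whose subject is [Ahmad₄'s editor]₅.
*Rohan₁* does not c-command the anaphor → cannot bind it.
*[Rohan₁'s mentor]₂* c-commands the anaphor but is outside its binding domain → cannot satisfy Principle A.
*Kenji₃* c-commands the anaphor but is outside its binding domain → cannot satisfy Principle A.
*Ahmad₄* does not c-command the anaphor → cannot bind it.
*[Ahmad₄'s editor]₅* c-commands the anaphor within its binding domain → licit binder.
*Felix₆* c-commands the anaphor within its binding domain → licit binder.

{5, 6}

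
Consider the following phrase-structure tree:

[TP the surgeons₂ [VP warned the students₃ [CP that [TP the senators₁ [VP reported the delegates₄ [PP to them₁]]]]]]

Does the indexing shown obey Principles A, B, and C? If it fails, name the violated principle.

The two coindexed NPs are *the senators₁* and *them₁*.
*them₁* is a pronoun. Its binding domain is the embedded TP, whose subject is the senators₁.
*the senators₁* c-commands it within that domain and carries the same index.
The pronoun is locally bound → Principle B violation.

Principle B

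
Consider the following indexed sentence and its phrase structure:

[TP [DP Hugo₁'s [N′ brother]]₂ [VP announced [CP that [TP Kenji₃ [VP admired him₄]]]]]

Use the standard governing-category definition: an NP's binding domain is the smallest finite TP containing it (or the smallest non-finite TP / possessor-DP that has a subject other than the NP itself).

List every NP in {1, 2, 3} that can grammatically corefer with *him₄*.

{1, 2}

*him* is a pronoun, so Principle B applies: it must be free in its binding domain.
Binding domain of *him₄*: the embedded TP, whose subject is Kenji₃.
*Hugo₁* and the pronoun do not c-command one another → neither Principle B nor Principle C is at stake; coindexation permitted.
*[Hugo₁'s brother]₂* c-commands the pronoun but from outside its binding domain, and is not c-commanded by it → coindexation permitted.
*Kenji₃* c-commands the pronoun within its binding domain → coindexation would violate Principle B.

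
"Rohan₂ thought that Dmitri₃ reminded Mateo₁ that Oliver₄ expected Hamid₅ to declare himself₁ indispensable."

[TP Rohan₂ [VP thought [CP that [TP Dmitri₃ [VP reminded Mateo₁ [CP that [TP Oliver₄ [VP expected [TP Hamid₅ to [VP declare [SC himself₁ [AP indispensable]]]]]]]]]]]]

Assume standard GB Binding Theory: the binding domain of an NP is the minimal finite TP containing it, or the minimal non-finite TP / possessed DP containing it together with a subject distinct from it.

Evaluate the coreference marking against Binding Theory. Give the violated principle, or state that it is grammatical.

Principle A

The two coindexed NPs are *Mateo₁* and *himself₁*.
*himself₁* is an anaphor. Principle A requires it to be bound within its binding domain — the embedded TP, whose subject is Hamid₅.
Within that domain it is c-commanded by *Hamid₅*, which does not share its index.
*Mateo₁* does c-command the anaphor, but from outside its binding domain.
The anaphor is unbound in its domain → Principle A violation.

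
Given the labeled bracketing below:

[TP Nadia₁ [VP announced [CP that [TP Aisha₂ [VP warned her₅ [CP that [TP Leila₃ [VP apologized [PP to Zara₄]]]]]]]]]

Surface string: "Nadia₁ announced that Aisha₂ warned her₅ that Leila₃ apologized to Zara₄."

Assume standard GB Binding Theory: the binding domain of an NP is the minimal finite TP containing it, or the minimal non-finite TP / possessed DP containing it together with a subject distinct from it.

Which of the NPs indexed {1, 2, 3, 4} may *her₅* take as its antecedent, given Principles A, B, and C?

*her* is a pronoun, so Principle B applies: it must be free in its binding domain.
Binding domain of *her₅*: the embedded TP, whose subject is Aisha₂.
*Nadia₁* c-commands the pronoun but from outside its binding domain, and is not c-commanded by it → coindexation permitted.
*Aisha₂* c-commands the pronoun within its binding domain → coindexation would violate Principle B.
*Leila₃*: the pronoun c-commands this R-expression → coindexation would violate Principle C on *Leila₃*.
*Zara₄*: the pronoun c-commands this R-expression → coindexation would violate Principle C on *Zara₄*.

{1}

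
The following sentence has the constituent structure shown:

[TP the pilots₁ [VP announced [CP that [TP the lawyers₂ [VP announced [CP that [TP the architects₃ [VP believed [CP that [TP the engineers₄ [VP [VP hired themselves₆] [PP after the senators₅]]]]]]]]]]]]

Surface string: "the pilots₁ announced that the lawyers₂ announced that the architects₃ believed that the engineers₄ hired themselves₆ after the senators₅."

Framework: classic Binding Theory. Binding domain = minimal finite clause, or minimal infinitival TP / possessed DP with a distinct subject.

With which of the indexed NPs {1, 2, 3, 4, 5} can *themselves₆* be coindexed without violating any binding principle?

{4}

*themselves* is an anaphor, so Principle A applies: it must be bound in its binding domain.
Binding domain of *themselves₆*: the embedded TP, whose subject is the engineers₄.
*the pilots₁* c-commands the anaphor but is outside its binding domain → cannot satisfy Principle A.
*the lawyers₂* c-commands the anaphor but is outside its binding domain → cannot satisfy Principle A.
*the architects₃* c-commands the anaphor but is outside its binding domain → cannot satisfy Principle A.
*the engineers₄* c-commands the anaphor within its binding domain → licit binder.
*the senators₅* does not c-command the anaphor → cannot bind it.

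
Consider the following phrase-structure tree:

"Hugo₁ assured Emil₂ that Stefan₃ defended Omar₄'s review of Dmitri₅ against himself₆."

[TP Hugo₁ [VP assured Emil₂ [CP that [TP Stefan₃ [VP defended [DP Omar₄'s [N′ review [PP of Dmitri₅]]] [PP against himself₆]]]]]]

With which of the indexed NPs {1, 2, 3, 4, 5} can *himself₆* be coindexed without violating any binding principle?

{3}

*himself* is an anaphor, so Principle A applies: it must be bound in its binding domain.
Binding domain of *himself₆*: the embedded TP, whose subject is Stefan₃.
*Hugo₁* c-commands the anaphor but is outside its binding domain → cannot satisfy Principle A.
*Emil₂* c-commands the anaphor but is outside its binding domain → cannot satisfy Principle A.
*Stefan₃* c-commands the anaphor within its binding domain → licit binder.
*Omar₄* does not c-command the anaphor → cannot bind it.
*Dmitri₅* does not c-command the anaphor → cannot bind it.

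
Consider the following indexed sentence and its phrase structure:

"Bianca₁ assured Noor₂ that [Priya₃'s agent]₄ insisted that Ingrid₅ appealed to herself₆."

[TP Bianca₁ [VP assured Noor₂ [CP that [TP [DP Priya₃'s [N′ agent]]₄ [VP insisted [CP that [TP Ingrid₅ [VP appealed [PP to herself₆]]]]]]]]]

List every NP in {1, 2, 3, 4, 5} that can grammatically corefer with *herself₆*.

{5}

*herself* is an anaphor, so Principle A applies: it must be bound in its binding domain.
Binding domain of *herself₆*: the embedded TP, whose subject is Ingrid₅.
*Bianca₁* c-commands the anaphor but is outside its binding domain → cannot satisfy Principle A.
*Noor₂* c-commands the anaphor but is outside its binding domain → cannot satisfy Principle A.
*Priya₃* does not c-command the anaphor → cannot bind it.
*[Priya₃'s agent]₄* c-commands the anaphor but is outside its binding domain → cannot satisfy Principle A.
*Ingrid₅* c-commands the anaphor within its binding domain → licit binder.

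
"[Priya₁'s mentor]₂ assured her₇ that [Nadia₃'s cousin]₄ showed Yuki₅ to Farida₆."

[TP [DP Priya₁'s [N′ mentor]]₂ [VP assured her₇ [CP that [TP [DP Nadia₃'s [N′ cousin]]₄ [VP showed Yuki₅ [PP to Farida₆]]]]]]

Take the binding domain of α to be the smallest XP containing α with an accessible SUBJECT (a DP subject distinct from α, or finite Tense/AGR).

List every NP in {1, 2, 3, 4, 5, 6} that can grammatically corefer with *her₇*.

{1}

*her* is a pronoun, so Principle B applies: it must be free in its binding domain.
Binding domain of *her₇*: the matrix TP, whose subject is [Priya₁'s mentor]₂.
*Priya₁* and the pronoun do not c-command one another → neither Principle B nor Principle C is at stake; coindexation permitted.
*[Priya₁'s mentor]₂* c-commands the pronoun within its binding domain → coindexation would violate Principle B.
*Nadia₃*: the pronoun c-commands this R-expression → coindexation would violate Principle C on *Nadia₃*.
*[Nadia₃'s cousin]₄*: the pronoun c-commands this R-expression → coindexation would violate Principle C on *[Nadia₃'s cousin]₄*.
*Yuki₅*: the pronoun c-commands this R-expression → coindexation would violate Principle C on *Yuki₅*.
*Farida₆*: the pronoun c-commands this R-expression → coindexation would violate Principle C on *Farida₆*.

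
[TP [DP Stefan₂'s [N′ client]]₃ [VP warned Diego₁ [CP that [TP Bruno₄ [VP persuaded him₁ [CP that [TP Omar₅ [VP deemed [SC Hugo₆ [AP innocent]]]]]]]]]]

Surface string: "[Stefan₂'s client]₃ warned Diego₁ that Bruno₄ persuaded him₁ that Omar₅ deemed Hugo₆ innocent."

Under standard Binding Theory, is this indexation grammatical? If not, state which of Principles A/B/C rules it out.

The two coindexed NPs are *Diego₁* and *him₁*.
*him₁* is a pronoun; its binding domain is the embedded TP, whose subject is Bruno₄. Within that domain it is c-commanded only by *Bruno₄*, which carries a different index — the pronoun is free locally, so Principle B holds.
*Diego₁* is an R-expression; *him₁* does not c-command it, and no other NP shares its index, so Principle C is satisfied.
All principles are respected.

grammatical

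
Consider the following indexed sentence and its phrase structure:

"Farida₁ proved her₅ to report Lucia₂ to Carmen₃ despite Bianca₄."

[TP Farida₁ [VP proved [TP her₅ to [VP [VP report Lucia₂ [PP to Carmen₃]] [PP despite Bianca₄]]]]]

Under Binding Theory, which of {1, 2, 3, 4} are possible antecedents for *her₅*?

*her* is a pronoun, so Principle B applies: it must be free in its binding domain.
Binding domain of *her₅*: the matrix TP, whose subject is Farida₁.
*Farida₁* c-commands the pronoun within its binding domain → coindexation would violate Principle B.
*Lucia₂*: the pronoun c-commands this R-expression → coindexation would violate Principle C on *Lucia₂*.
*Carmen₃*: the pronoun c-commands this R-expression → coindexation would violate Principle C on *Carmen₃*.
*Bianca₄*: the pronoun c-commands this R-expression → coindexation would violate Principle C on *Bianca₄*.

none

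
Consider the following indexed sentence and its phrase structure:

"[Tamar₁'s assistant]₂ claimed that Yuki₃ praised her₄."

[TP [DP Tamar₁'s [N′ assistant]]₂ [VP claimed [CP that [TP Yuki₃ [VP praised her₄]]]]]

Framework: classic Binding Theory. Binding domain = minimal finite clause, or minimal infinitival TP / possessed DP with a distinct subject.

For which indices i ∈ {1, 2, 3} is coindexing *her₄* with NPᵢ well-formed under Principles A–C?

*her* is a pronoun, so Principle B applies: it must be free in its binding domain.
Binding domain of *her₄*: the embedded TP, whose subject is Yuki₃.
*Tamar₁* and the pronoun do not c-command one another → neither Principle B nor Principle C is at stake; coindexation permitted.
*[Tamar₁'s assistant]₂* c-commands the pronoun but from outside its binding domain, and is not c-commanded by it → coindexation permitted.
*Yuki₃* c-commands the pronoun within its binding domain → coindexation would violate Principle B.

{1, 2}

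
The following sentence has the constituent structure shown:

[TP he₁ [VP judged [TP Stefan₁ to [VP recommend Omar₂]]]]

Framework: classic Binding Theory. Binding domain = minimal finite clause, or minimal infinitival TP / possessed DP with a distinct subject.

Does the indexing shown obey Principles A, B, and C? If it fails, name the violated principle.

Principle C

The two coindexed NPs are *he₁* and *Stefan₁*.
*Stefan₁* is an R-expression. Principle C requires it to be free everywhere.
*he₁* c-commands it and carries the same index.
The R-expression is bound → Principle C violation.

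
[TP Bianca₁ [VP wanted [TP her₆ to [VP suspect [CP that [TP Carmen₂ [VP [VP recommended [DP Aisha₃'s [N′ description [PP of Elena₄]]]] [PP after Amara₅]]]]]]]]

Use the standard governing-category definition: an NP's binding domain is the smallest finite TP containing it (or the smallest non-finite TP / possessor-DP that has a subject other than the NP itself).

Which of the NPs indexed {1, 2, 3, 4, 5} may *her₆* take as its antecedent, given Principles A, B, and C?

*her* is a pronoun, so Principle B applies: it must be free in its binding domain.
Binding domain of *her₆*: the matrix TP, whose subject is Bianca₁.
*Bianca₁* c-commands the pronoun within its binding domain → coindexation would violate Principle B.
*Carmen₂*: the pronoun c-commands this R-expression → coindexation would violate Principle C on *Carmen₂*.
*Aisha₃*: the pronoun c-commands this R-expression → coindexation would violate Principle C on *Aisha₃*.
*Elena₄*: the pronoun c-commands this R-expression → coindexation would violate Principle C on *Elena₄*.
*Amara₅*: the pronoun c-commands this R-expression → coindexation would violate Principle C on *Amara₅*.

none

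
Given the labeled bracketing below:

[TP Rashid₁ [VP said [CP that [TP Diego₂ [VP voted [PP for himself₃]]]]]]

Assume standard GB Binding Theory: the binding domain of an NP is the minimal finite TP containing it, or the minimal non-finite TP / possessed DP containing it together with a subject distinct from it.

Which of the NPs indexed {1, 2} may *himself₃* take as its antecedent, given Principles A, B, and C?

*himself* is an anaphor, so Principle A applies: it must be bound in its binding domain.
Binding domain of *himself₃*: the embedded TP, whose subject is Diego₂.
*Rashid₁* c-commands the anaphor but is outside its binding domain → cannot satisfy Principle A.
*Diego₂* c-commands the anaphor within its binding domain → licit binder.

{2}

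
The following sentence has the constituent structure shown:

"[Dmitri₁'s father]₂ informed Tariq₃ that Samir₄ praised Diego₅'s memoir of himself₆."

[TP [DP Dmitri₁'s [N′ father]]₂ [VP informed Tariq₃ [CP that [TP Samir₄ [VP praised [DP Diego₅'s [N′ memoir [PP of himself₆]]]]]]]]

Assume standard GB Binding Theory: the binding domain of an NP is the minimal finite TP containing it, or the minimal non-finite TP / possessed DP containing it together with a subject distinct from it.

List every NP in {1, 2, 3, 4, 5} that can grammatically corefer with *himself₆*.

{5}

*himself* is an anaphor, so Principle A applies: it must be bound in its binding domain.
Binding domain of *himself₆*: the possessed DP, whose subject is Diego₅.
*Dmitri₁* does not c-command the anaphor → cannot bind it.
*[Dmitri₁'s father]₂* c-commands the anaphor but is outside its binding domain → cannot satisfy Principle A.
*Tariq₃* c-commands the anaphor but is outside its binding domain → cannot satisfy Principle A.
*Samir₄* c-commands the anaphor but is outside its binding domain → cannot satisfy Principle A.
*Diego₅* c-commands the anaphor within its binding domain → licit binder.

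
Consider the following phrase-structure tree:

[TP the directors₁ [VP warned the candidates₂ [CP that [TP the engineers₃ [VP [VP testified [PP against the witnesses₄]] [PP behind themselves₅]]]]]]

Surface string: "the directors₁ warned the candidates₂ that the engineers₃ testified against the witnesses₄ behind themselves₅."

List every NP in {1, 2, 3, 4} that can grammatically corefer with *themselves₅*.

{3}

*themselves* is an anaphor, so Principle A applies: it must be bound in its binding domain.
Binding domain of *themselves₅*: the embedded TP, whose subject is the engineers₃.
*the directors₁* c-commands the anaphor but is outside its binding domain → cannot satisfy Principle A.
*the candidates₂* c-commands the anaphor but is outside its binding domain → cannot satisfy Principle A.
*the engineers₃* c-commands the anaphor within its binding domain → licit binder.
*the witnesses₄* does not c-command the anaphor → cannot bind it.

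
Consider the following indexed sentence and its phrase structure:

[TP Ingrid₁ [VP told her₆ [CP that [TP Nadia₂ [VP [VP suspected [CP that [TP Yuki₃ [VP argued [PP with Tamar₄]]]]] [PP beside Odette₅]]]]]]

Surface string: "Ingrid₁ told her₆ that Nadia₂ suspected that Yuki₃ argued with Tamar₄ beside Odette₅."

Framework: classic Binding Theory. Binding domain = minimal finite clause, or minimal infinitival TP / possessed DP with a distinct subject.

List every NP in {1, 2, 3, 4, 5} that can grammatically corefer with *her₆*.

*her* is a pronoun, so Principle B applies: it must be free in its binding domain.
Binding domain of *her₆*: the matrix TP, whose subject is Ingrid₁.
*Ingrid₁* c-commands the pronoun within its binding domain → coindexation would violate Principle B.
*Nadia₂*: the pronoun c-commands this R-expression → coindexation would violate Principle C on *Nadia₂*.
*Yuki₃*: the pronoun c-commands this R-expression → coindexation would violate Principle C on *Yuki₃*.
*Tamar₄*: the pronoun c-commands this R-expression → coindexation would violate Principle C on *Tamar₄*.
*Odette₅*: the pronoun c-commands this R-expression → coindexation would violate Principle C on *Odette₅*.

none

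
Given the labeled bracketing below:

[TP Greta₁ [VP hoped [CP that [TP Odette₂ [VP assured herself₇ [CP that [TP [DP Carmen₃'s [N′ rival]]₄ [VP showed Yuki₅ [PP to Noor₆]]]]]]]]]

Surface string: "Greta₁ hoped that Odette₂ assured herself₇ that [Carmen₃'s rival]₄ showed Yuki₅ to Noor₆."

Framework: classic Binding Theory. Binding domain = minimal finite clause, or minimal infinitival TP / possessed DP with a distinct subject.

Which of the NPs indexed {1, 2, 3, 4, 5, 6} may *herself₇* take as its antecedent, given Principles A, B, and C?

*herself* is an anaphor, so Principle A applies: it must be bound in its binding domain.
Binding domain of *herself₇*: the embedded TP, whose subject is Odette₂.
*Greta₁* c-commands the anaphor but is outside its binding domain → cannot satisfy Principle A.
*Odette₂* c-commands the anaphor within its binding domain → licit binder.
*Carmen₃* does not c-command the anaphor → cannot bind it.
*[Carmen₃'s rival]₄* does not c-command the anaphor → cannot bind it.
*Yuki₅* does not c-command the anaphor → cannot bind it.
*Noor₆* does not c-command the anaphor → cannot bind it.

{2}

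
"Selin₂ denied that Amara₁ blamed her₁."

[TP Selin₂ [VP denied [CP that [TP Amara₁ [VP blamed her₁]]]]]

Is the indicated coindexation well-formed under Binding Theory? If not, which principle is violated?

Principle B

The two coindexed NPs are *Amara₁* and *her₁*.
*her₁* is a pronoun. Its binding domain is the embedded TP, whose subject is Amara₁.
*Amara₁* c-commands it within that domain and carries the same index.
The pronoun is locally bound → Principle B violation.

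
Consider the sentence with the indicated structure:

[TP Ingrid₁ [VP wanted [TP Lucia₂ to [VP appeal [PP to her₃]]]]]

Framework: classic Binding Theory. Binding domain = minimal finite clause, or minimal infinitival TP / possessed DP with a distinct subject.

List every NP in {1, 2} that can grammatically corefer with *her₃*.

*her* is a pronoun, so Principle B applies: it must be free in its binding domain.
Binding domain of *her₃*: the embedded TP, whose subject is Lucia₂.
*Ingrid₁* c-commands the pronoun but from outside its binding domain, and is not c-commanded by it → coindexation permitted.
*Lucia₂* c-commands the pronoun within its binding domain → coindexation would violate Principle B.

{1}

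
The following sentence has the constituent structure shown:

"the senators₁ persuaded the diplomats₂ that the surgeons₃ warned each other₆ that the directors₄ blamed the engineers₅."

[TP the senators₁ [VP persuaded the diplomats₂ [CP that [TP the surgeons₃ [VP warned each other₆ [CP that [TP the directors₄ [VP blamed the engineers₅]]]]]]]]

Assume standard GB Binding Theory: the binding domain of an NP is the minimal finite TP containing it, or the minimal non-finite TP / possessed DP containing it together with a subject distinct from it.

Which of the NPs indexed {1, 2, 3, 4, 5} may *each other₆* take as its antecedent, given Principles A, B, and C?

*each other* is an anaphor, so Principle A applies: it must be bound in its binding domain.
Binding domain of *each other₆*: the embedded TP, whose subject is the surgeons₃.
*the senators₁* c-commands the anaphor but is outside its binding domain → cannot satisfy Principle A.
*the diplomats₂* c-commands the anaphor but is outside its binding domain → cannot satisfy Principle A.
*the surgeons₃* c-commands the anaphor within its binding domain → licit binder.
*the directors₄* does not c-command the anaphor → cannot bind it.
*the engineers₅* does not c-command the anaphor → cannot bind it.

{3}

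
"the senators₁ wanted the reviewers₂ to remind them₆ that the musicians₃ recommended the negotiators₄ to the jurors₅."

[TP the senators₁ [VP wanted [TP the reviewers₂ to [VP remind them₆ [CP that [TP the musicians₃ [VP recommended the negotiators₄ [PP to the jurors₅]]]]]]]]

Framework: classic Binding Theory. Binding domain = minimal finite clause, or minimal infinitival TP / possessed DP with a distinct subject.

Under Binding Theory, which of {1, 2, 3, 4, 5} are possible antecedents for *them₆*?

{1}

*them* is a pronoun, so Principle B applies: it must be free in its binding domain.
Binding domain of *them₆*: the embedded TP, whose subject is the reviewers₂.
*the senators₁* c-commands the pronoun but from outside its binding domain, and is not c-commanded by it → coindexation permitted.
*the reviewers₂* c-commands the pronoun within its binding domain → coindexation would violate Principle B.
*the musicians₃*: the pronoun c-commands this R-expression → coindexation would violate Principle C on *the musicians₃*.
*the negotiators₄*: the pronoun c-commands this R-expression → coindexation would violate Principle C on *the negotiators₄*.
*the jurors₅*: the pronoun c-commands this R-expression → coindexation would violate Principle C on *the jurors₅*.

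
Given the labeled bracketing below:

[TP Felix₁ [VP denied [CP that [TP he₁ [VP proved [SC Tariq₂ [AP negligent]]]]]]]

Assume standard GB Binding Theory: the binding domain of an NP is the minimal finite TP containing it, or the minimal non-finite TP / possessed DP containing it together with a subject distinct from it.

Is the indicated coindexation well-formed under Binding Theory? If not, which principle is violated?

The two coindexed NPs are *Felix₁* and *he₁*.
*he₁* is a pronoun; nothing c-commands it within its binding domain (the embedded TP.), so Principle B holds trivially.
*Felix₁* is an R-expression; *he₁* does not c-command it, and no other NP shares its index, so Principle C is satisfied.
All principles are respected.

grammatical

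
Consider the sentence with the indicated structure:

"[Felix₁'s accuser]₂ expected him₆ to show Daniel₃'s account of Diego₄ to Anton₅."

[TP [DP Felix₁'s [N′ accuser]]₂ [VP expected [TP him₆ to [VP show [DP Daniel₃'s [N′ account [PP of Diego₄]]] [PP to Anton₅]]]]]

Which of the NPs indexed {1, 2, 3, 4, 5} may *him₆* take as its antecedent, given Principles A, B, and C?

*him* is a pronoun, so Principle B applies: it must be free in its binding domain.
Binding domain of *him₆*: the matrix TP, whose subject is [Felix₁'s accuser]₂.
*Felix₁* and the pronoun do not c-command one another → neither Principle B nor Principle C is at stake; coindexation permitted.
*[Felix₁'s accuser]₂* c-commands the pronoun within its binding domain → coindexation would violate Principle B.
*Daniel₃*: the pronoun c-commands this R-expression → coindexation would violate Principle C on *Daniel₃*.
*Diego₄*: the pronoun c-commands this R-expression → coindexation would violate Principle C on *Diego₄*.
*Anton₅*: the pronoun c-commands this R-expression → coindexation would violate Principle C on *Anton₅*.

{1}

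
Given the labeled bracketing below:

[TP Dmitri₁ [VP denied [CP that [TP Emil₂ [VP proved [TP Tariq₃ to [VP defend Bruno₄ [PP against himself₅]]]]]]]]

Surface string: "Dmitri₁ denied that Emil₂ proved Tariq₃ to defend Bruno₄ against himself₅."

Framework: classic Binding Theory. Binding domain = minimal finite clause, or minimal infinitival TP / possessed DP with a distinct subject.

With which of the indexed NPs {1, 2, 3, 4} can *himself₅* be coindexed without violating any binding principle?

*himself* is an anaphor, so Principle A applies: it must be bound in its binding domain.
Binding domain of *himself₅*: the embedded TP, whose subject is Tariq₃.
*Dmitri₁* c-commands the anaphor but is outside its binding domain → cannot satisfy Principle A.
*Emil₂* c-commands the anaphor but is outside its binding domain → cannot satisfy Principle A.
*Tariq₃* c-commands the anaphor within its binding domain → licit binder.
*Bruno₄* c-commands the anaphor within its binding domain → licit binder.

{3, 4}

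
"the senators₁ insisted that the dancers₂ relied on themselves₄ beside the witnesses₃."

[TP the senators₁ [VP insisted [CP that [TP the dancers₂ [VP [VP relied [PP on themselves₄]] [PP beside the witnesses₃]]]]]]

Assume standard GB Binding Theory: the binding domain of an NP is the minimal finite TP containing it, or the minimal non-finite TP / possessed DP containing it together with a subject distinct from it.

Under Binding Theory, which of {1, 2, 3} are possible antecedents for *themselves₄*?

{2}

*themselves* is an anaphor, so Principle A applies: it must be bound in its binding domain.
Binding domain of *themselves₄*: the embedded TP, whose subject is the dancers₂.
*the senators₁* c-commands the anaphor but is outside its binding domain → cannot satisfy Principle A.
*the dancers₂* c-commands the anaphor within its binding domain → licit binder.
*the witnesses₃* does not c-command the anaphor → cannot bind it.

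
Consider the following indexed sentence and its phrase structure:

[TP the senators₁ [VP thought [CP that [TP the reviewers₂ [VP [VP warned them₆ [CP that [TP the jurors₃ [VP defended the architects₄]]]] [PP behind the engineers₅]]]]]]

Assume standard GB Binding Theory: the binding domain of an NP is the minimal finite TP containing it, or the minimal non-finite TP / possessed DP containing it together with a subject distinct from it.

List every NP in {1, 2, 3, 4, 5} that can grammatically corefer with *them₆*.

{1, 5}

*them* is a pronoun, so Principle B applies: it must be free in its binding domain.
Binding domain of *them₆*: the embedded TP, whose subject is the reviewers₂.
*the senators₁* c-commands the pronoun but from outside its binding domain, and is not c-commanded by it → coindexation permitted.
*the reviewers₂* c-commands the pronoun within its binding domain → coindexation would violate Principle B.
*the jurors₃*: the pronoun c-commands this R-expression → coindexation would violate Principle C on *the jurors₃*.
*the architects₄*: the pronoun c-commands this R-expression → coindexation would violate Principle C on *the architects₄*.
*the engineers₅* and the pronoun do not c-command one another → neither Principle B nor Principle C is at stake; coindexation permitted.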